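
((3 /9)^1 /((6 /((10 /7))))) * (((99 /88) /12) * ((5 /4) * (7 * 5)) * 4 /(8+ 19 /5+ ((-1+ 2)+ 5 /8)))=625 /6444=0.10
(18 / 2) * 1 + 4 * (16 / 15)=13.27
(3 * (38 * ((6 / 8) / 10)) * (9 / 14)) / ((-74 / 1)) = -1539 / 20720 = -0.07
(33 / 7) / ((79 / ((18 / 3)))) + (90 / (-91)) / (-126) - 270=-13568797 / 50323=-269.63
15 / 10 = 3 / 2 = 1.50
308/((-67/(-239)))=73612/67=1098.69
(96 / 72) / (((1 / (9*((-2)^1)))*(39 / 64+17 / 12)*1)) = -4608 / 389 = -11.85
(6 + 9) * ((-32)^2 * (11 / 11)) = 15360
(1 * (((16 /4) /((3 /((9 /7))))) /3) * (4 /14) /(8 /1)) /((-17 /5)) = -5 /833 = -0.01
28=28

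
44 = 44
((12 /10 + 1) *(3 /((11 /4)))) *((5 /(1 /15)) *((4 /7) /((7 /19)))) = 13680 /49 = 279.18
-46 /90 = -23 /45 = -0.51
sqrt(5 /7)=sqrt(35) /7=0.85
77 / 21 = 11 / 3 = 3.67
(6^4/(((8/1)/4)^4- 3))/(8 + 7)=432/65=6.65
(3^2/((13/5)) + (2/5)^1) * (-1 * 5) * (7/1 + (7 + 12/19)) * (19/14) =-34889/91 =-383.40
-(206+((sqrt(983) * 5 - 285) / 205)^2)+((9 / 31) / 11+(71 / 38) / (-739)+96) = -1810832450717 / 16097192122+114 * sqrt(983) / 1681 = -110.37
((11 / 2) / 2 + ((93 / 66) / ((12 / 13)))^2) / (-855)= -354073 / 59590080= -0.01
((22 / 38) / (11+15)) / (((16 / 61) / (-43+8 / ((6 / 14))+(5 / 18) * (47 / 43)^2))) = -28210853 / 13845312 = -2.04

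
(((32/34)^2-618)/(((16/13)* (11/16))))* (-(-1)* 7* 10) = -162294860/3179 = -51052.17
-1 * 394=-394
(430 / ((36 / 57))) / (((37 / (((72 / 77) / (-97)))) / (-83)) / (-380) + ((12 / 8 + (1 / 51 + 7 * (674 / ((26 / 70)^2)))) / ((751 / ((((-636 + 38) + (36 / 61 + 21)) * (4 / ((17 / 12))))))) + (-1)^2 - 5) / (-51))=964069629278667600 / 2057760688752201449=0.47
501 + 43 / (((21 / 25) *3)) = 518.06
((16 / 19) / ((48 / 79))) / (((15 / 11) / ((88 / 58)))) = 1.54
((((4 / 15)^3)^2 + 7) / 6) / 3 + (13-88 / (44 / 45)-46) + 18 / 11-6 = -286371658069 / 2255343750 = -126.97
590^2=348100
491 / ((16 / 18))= 4419 / 8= 552.38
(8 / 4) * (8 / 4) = 4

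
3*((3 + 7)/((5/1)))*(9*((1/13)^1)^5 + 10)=22277634/371293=60.00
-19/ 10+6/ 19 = -301/ 190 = -1.58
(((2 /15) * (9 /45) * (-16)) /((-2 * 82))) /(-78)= -4 /119925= -0.00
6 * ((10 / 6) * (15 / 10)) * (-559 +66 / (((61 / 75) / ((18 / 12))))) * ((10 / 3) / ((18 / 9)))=-666850 / 61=-10931.97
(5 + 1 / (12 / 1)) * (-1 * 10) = -305 / 6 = -50.83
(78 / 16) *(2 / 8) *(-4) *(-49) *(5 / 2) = 9555 / 16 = 597.19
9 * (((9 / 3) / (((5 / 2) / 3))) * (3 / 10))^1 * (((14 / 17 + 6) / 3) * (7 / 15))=21924 / 2125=10.32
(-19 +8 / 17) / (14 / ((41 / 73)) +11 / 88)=-11480 / 15521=-0.74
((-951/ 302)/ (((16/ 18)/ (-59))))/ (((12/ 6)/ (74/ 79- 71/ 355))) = 146949471/ 1908640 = 76.99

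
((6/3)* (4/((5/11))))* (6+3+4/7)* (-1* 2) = -336.91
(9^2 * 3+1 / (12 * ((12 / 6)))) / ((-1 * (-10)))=5833 / 240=24.30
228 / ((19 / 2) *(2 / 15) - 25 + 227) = 3420 / 3049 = 1.12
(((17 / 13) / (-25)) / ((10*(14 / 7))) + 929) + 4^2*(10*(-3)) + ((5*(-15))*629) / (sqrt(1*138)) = 2918483 / 6500-15725*sqrt(138) / 46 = -3566.81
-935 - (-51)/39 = -12138/13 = -933.69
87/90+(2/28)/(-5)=20/21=0.95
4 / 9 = 0.44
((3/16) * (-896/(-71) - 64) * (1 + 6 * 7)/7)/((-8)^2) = -7353/7952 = -0.92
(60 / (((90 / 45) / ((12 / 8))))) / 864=5 / 96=0.05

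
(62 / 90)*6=62 / 15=4.13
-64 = -64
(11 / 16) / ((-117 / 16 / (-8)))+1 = 205 / 117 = 1.75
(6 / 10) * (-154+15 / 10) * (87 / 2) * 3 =-47763 / 4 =-11940.75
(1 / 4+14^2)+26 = 889 / 4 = 222.25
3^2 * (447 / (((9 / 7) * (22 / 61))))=190869 / 22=8675.86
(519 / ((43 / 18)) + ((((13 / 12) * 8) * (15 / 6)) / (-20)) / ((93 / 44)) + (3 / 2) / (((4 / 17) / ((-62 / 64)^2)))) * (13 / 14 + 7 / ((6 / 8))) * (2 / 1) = 9434326493065 / 2063867904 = 4571.19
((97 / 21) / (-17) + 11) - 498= -487.27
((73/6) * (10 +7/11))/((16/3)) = 24.26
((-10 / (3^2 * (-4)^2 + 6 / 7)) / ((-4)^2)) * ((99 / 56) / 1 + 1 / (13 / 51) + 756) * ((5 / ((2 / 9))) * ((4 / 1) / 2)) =-41588325 / 281216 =-147.89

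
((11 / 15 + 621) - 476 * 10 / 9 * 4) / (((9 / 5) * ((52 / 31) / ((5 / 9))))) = -274.86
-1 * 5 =-5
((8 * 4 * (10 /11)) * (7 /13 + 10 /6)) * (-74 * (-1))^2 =150699520 /429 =351280.93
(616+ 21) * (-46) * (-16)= 468832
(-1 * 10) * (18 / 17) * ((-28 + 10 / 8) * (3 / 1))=14445 / 17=849.71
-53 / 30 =-1.77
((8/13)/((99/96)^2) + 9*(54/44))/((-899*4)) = -329125/101817144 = -0.00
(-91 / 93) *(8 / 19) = -728 / 1767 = -0.41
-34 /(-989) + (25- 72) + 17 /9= -401228 /8901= -45.08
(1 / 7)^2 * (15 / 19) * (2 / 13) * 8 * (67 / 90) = 536 / 36309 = 0.01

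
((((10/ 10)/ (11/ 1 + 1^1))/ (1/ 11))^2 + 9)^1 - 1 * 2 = 7.84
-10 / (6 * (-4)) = 5 / 12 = 0.42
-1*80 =-80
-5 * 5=-25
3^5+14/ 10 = 1222/ 5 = 244.40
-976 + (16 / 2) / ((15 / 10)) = -2912 / 3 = -970.67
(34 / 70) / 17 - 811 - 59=-30449 / 35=-869.97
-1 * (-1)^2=-1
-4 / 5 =-0.80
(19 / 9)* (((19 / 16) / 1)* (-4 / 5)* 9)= -18.05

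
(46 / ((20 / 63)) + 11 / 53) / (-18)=-76907 / 9540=-8.06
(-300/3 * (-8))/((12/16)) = 3200/3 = 1066.67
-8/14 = -4/7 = -0.57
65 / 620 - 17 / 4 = -257 / 62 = -4.15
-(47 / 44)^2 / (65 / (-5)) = 2209 / 25168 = 0.09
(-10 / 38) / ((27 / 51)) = -85 / 171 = -0.50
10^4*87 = 870000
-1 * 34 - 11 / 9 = -317 / 9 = -35.22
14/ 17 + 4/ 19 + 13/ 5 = 5869/ 1615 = 3.63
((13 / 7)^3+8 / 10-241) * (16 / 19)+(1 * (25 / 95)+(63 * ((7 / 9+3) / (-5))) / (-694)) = -2222367768 / 11306995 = -196.55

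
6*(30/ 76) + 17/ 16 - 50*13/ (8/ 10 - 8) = 256387/ 2736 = 93.71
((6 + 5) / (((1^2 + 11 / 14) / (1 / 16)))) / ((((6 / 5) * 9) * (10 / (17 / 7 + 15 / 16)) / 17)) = 70499 / 345600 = 0.20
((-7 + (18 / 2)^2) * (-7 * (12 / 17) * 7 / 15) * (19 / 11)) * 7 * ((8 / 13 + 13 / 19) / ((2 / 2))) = -32590488 / 12155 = -2681.24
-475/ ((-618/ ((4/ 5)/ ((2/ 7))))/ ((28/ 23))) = 18620/ 7107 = 2.62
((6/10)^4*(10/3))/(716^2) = 27/32041000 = 0.00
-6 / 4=-3 / 2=-1.50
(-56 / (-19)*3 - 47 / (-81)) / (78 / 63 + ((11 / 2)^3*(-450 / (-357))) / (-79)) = -77899372 / 11711277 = -6.65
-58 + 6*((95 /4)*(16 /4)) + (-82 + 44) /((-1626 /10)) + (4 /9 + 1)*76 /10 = 6380564 /12195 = 523.21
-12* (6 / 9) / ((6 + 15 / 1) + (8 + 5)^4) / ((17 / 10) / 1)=-40 / 242947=-0.00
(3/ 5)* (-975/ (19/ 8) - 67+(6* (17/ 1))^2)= 565809/ 95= 5955.88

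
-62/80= -31/40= -0.78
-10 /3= -3.33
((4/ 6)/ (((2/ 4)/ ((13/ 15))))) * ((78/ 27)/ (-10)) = -676/ 2025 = -0.33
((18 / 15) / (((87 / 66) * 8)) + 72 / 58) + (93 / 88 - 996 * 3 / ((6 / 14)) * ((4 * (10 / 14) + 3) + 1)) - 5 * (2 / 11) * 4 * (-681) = -578400903 / 12760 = -45329.22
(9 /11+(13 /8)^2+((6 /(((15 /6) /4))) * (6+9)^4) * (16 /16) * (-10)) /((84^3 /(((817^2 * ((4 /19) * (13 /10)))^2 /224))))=-20389581120450040031 /16690544640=-1221624671.95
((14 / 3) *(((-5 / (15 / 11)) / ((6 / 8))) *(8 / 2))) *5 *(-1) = 12320 / 27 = 456.30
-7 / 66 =-0.11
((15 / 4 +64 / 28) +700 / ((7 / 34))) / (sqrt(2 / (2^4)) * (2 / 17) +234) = 3224711997 / 221542769 - 1621273 * sqrt(2) / 886171076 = 14.55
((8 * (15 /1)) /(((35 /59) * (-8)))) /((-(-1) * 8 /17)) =-3009 /56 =-53.73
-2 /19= -0.11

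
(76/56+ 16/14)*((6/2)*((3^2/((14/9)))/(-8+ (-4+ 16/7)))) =-1215/272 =-4.47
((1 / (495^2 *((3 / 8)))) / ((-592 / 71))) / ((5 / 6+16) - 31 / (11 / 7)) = 71 / 157417425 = 0.00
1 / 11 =0.09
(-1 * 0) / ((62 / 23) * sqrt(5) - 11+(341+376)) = 0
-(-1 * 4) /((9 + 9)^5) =0.00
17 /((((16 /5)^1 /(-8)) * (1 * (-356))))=85 /712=0.12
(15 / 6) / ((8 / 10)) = 25 / 8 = 3.12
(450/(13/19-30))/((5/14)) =-42.98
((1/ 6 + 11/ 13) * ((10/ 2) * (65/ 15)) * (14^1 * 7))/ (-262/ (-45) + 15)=96775/ 937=103.28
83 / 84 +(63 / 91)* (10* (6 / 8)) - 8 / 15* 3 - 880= -4779791 / 5460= -875.42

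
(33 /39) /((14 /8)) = 0.48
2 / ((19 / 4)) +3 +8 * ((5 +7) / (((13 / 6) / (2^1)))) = 22733 / 247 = 92.04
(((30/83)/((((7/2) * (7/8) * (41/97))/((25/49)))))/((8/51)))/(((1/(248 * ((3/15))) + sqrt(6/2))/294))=-55208520000/30762653789 + 2738342592000 * sqrt(3)/30762653789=152.38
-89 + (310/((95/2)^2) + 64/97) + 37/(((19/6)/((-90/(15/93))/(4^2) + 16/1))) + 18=-203618451/700340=-290.74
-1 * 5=-5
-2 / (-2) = 1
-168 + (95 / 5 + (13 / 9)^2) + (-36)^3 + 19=-3789497 / 81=-46783.91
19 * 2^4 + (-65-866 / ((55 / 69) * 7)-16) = 26101 / 385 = 67.79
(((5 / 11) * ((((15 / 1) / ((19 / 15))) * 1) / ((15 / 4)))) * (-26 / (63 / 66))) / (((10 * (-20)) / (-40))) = -1040 / 133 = -7.82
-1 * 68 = -68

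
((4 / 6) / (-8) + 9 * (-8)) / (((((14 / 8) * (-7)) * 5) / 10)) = 11.77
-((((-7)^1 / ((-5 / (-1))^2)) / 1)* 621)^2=-18896409 / 625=-30234.25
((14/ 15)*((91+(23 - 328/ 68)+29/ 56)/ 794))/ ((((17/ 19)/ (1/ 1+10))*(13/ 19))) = 2.32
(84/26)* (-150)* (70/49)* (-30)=270000/13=20769.23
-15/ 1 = -15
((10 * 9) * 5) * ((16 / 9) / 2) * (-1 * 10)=-4000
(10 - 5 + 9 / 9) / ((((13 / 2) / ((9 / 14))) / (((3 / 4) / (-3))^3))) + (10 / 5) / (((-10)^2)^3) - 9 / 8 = -12902321 / 11375000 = -1.13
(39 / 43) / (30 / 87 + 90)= 1131 / 112660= 0.01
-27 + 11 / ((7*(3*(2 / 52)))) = -281 / 21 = -13.38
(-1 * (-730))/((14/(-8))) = -2920/7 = -417.14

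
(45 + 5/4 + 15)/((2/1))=245/8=30.62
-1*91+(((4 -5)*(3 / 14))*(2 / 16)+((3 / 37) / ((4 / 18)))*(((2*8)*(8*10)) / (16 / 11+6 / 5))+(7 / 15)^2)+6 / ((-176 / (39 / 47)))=2994557717071 / 35189708400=85.10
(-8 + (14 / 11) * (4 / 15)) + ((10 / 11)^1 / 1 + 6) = -124 / 165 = -0.75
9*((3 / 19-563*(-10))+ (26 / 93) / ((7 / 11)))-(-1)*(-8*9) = 208637715 / 4123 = 50603.37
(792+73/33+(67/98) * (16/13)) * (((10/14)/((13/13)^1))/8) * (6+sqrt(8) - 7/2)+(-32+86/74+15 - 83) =6849494161/87111024+83564105 * sqrt(2)/588588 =279.41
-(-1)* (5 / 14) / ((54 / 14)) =5 / 54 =0.09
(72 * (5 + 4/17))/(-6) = -1068/17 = -62.82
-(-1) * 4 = 4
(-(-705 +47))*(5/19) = 3290/19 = 173.16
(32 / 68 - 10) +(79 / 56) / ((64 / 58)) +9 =22819 / 30464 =0.75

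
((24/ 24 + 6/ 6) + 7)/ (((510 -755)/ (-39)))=351/ 245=1.43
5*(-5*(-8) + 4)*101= 22220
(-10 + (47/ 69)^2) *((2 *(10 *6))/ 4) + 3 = -449249/ 1587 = -283.08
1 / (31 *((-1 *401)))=-0.00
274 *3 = 822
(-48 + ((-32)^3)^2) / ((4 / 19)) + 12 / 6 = 5100273438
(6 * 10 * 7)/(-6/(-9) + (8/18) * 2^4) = 54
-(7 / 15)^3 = -343 / 3375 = -0.10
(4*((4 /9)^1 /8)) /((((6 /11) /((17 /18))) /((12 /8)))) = 187 /324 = 0.58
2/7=0.29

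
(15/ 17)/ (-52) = -0.02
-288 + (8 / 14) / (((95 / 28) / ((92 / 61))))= -1667488 / 5795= -287.75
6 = 6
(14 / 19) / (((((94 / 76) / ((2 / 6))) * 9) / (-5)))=-140 / 1269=-0.11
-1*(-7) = 7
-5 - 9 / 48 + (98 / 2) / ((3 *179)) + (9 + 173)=1519957 / 8592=176.90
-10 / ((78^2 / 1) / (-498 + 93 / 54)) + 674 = 36950209 / 54756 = 674.82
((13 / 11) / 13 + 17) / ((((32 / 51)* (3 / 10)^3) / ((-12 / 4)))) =-99875 / 33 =-3026.52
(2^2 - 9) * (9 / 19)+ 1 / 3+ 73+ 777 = 48334 / 57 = 847.96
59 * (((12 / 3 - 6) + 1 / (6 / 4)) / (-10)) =118 / 15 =7.87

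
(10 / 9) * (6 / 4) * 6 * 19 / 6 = 95 / 3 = 31.67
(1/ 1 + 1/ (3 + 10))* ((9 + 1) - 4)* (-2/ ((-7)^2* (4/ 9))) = -54/ 91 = -0.59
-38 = -38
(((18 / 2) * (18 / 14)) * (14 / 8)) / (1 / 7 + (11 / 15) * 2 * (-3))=-2835 / 596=-4.76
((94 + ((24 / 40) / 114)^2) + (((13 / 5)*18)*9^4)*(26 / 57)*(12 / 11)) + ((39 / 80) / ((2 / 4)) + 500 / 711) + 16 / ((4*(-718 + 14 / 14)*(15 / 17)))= 2292607291965167 / 14995290200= 152888.49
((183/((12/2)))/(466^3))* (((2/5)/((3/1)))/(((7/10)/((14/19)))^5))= 4880000/93963032089089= 0.00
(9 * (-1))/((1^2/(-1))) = 9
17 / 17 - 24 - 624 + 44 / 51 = -32953 / 51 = -646.14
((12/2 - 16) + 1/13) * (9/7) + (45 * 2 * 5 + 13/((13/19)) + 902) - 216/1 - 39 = 100395/91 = 1103.24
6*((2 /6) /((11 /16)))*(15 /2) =240 /11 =21.82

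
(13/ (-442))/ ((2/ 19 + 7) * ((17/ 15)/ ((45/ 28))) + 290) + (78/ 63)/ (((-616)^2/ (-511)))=-79863283/ 45197193888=-0.00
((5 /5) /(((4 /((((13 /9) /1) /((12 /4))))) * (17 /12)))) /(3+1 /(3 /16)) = 13 /1275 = 0.01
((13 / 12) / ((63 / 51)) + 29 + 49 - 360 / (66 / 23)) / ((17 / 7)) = -129113 / 6732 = -19.18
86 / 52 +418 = 10911 / 26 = 419.65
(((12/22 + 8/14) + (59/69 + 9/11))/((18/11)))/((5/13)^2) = 1252628/108675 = 11.53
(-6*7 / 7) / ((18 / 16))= -16 / 3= -5.33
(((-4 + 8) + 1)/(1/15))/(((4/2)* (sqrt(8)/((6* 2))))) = 225* sqrt(2)/2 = 159.10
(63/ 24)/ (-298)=-21/ 2384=-0.01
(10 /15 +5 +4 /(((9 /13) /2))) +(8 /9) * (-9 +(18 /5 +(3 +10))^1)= 1079 /45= 23.98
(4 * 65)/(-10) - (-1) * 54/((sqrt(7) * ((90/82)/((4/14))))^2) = -655402/25725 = -25.48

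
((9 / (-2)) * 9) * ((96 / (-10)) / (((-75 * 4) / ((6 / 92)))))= -243 / 2875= -0.08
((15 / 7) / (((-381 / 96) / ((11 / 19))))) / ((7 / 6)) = -31680 / 118237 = -0.27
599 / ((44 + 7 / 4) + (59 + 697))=2396 / 3207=0.75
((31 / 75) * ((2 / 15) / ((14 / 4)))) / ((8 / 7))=31 / 2250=0.01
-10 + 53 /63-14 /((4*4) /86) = -21271 /252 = -84.41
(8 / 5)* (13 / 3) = 6.93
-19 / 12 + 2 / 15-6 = -7.45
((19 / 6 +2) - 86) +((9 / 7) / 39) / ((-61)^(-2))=22843 / 546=41.84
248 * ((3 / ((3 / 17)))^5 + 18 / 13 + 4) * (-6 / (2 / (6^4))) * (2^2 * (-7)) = 498339801211392 / 13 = 38333830862414.77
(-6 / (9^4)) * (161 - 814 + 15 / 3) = 0.59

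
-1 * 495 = -495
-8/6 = -4/3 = -1.33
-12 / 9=-4 / 3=-1.33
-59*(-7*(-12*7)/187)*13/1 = -450996/187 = -2411.74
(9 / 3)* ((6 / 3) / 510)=1 / 85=0.01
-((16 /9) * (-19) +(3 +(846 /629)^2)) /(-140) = -103151113 /498507660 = -0.21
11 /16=0.69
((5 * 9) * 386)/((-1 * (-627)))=5790/209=27.70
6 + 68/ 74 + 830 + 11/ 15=464897/ 555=837.65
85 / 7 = 12.14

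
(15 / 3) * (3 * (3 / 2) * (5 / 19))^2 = 10125 / 1444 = 7.01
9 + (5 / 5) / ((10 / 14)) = 52 / 5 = 10.40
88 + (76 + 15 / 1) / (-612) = 53765 / 612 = 87.85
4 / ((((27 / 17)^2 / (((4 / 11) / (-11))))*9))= -4624 / 793881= -0.01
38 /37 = 1.03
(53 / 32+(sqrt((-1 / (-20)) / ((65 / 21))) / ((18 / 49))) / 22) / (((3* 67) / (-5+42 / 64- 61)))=-36941 / 68608- 34153* sqrt(273) / 110373120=-0.54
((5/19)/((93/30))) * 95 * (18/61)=4500/1891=2.38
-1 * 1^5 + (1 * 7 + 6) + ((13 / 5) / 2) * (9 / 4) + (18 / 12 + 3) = 777 / 40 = 19.42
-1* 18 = -18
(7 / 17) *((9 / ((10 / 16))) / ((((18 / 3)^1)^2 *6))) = 0.03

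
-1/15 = -0.07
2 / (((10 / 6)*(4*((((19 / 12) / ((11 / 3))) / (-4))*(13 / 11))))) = -2904 / 1235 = -2.35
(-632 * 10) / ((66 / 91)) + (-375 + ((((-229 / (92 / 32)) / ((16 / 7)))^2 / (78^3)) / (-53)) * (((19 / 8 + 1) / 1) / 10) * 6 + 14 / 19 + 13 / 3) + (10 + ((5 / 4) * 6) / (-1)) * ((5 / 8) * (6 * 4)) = -9046.37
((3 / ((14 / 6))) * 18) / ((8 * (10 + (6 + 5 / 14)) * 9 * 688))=9 / 315104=0.00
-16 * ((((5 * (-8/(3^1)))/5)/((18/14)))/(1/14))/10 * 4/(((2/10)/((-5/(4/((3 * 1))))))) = -31360/9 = -3484.44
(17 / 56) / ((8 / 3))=51 / 448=0.11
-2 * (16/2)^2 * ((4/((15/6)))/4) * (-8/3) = 2048/15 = 136.53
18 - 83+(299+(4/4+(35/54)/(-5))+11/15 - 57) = 48223/270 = 178.60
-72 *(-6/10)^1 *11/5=2376/25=95.04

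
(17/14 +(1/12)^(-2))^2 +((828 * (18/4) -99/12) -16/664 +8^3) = 102963892/4067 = 25316.91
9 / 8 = 1.12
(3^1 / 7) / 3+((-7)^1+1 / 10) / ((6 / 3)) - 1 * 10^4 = -1400463 / 140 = -10003.31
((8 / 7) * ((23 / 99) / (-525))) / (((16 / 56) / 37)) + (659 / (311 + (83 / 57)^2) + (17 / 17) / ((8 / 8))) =3.04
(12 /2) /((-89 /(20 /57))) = -40 /1691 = -0.02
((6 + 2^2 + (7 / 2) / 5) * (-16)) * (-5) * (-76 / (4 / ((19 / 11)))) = -309016 / 11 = -28092.36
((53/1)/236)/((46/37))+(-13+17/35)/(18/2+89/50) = -40150427/40959688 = -0.98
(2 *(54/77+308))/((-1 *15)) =-9508/231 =-41.16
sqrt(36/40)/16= 3 * sqrt(10)/160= 0.06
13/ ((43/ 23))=299/ 43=6.95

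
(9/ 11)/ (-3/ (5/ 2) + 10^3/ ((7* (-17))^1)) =-5355/ 62854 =-0.09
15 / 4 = 3.75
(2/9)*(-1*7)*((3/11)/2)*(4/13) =-28/429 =-0.07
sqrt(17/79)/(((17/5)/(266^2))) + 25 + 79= 104 + 353780 * sqrt(1343)/1343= 9757.73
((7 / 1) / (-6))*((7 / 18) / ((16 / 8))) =-49 / 216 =-0.23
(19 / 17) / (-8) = -19 / 136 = -0.14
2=2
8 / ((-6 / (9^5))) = -78732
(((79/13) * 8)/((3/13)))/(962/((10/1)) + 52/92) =9085/4173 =2.18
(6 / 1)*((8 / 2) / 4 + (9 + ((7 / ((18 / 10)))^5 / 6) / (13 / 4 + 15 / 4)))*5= 55230325 / 59049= 935.33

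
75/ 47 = 1.60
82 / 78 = 41 / 39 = 1.05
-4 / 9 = -0.44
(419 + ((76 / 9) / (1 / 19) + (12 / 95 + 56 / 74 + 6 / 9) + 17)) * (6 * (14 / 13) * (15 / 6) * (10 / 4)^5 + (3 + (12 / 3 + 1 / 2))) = 207894371767 / 219336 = 947835.16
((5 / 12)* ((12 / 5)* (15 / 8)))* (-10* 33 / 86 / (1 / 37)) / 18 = -10175 / 688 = -14.79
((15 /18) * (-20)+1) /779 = -47 /2337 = -0.02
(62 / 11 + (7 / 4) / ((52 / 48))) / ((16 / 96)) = 6222 / 143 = 43.51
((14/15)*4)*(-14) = -784/15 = -52.27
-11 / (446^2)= -11 / 198916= -0.00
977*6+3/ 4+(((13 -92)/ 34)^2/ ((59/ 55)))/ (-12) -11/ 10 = 23985562321/ 4092240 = 5861.23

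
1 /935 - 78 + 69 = -8414 /935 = -9.00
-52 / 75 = -0.69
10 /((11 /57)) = 570 /11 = 51.82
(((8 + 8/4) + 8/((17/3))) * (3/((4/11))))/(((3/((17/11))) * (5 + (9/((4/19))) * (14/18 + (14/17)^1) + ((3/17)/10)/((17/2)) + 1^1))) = 280330/430367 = 0.65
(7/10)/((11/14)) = 49/55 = 0.89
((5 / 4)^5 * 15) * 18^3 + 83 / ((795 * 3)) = 81499932499 / 305280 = 266967.81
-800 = -800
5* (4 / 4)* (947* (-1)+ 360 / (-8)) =-4960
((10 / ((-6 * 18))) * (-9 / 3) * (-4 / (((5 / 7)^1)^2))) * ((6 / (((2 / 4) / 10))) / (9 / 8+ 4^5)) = -6272 / 24603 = -0.25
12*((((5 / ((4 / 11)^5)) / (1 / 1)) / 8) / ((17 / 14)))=16910355 / 17408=971.41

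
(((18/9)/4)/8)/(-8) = -1/128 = -0.01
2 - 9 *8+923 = 853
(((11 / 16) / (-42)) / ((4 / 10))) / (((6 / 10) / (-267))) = 24475 / 1344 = 18.21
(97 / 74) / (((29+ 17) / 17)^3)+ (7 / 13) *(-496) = -25002148515 / 93637232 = -267.01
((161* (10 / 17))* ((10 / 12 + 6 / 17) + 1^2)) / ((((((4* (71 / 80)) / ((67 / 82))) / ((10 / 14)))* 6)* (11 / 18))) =85910750 / 9254069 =9.28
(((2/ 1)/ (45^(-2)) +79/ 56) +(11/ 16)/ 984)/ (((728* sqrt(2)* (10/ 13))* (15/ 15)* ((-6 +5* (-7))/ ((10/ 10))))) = -446497949* sqrt(2)/ 5060751360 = -0.12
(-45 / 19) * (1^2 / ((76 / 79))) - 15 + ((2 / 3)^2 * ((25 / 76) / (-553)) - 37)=-391408111 / 7186788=-54.46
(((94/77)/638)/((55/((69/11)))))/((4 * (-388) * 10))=-0.00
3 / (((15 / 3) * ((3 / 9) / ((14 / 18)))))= 1.40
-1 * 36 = -36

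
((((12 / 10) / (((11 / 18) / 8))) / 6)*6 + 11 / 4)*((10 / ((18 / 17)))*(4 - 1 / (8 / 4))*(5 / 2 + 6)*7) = 57507821 / 1584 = 36305.44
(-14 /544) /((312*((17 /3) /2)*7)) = -1 /240448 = -0.00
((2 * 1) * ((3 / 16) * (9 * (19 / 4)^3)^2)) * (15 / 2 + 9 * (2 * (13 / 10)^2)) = 2709419332671 / 204800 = 13229586.59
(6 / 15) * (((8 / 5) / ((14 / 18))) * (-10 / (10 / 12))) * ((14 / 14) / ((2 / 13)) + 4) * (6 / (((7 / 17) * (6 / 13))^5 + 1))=-8198749473250752 / 13182841408325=-621.93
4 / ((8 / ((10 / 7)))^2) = 25 / 196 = 0.13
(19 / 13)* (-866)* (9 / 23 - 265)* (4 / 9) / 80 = 25034761 / 13455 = 1860.63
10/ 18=5/ 9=0.56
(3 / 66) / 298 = 1 / 6556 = 0.00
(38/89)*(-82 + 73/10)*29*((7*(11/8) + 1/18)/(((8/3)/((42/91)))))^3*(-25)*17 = 11846483685515385/6407225344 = 1848925.71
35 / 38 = 0.92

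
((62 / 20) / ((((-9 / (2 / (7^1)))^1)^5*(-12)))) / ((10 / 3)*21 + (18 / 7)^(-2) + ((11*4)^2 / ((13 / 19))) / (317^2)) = 647953072 / 5459155655279812605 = 0.00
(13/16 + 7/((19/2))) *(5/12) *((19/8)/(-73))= -785/37376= -0.02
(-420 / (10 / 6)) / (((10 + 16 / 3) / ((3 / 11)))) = -1134 / 253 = -4.48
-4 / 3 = -1.33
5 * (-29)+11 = -134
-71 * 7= -497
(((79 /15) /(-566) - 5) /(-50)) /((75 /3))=42529 /10612500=0.00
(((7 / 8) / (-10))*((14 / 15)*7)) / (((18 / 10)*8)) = -343 / 8640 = -0.04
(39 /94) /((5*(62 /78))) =1521 /14570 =0.10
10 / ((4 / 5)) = 25 / 2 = 12.50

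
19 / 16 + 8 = 147 / 16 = 9.19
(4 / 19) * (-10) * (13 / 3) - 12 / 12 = -577 / 57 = -10.12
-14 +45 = 31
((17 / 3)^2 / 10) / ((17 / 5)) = 17 / 18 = 0.94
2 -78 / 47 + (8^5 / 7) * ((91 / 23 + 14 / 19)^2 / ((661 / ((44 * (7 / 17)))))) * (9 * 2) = 5131061278665680 / 100858176691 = 50874.02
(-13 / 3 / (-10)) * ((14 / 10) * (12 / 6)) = 91 / 75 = 1.21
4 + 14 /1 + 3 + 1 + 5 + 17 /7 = 206 /7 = 29.43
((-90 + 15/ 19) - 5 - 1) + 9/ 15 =-94.61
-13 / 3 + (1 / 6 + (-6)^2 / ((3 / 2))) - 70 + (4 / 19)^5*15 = -745213639 / 14856594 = -50.16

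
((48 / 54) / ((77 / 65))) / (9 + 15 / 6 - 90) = -1040 / 108801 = -0.01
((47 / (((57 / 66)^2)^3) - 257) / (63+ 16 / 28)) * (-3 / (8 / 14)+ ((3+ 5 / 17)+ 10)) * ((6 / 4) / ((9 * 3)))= -507675542591 / 502450009080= -1.01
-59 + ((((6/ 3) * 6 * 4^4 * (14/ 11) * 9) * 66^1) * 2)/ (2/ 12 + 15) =3980545/ 13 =306195.77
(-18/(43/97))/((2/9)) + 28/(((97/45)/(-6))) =-260.66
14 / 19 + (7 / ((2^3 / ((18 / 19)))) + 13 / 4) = 183 / 38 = 4.82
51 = 51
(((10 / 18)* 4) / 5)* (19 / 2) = 38 / 9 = 4.22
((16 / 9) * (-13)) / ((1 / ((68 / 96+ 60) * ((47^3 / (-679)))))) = 3933022886 / 18333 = 214532.42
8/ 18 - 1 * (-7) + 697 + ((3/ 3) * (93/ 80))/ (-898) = 455464763/ 646560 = 704.44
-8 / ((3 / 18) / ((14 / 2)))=-336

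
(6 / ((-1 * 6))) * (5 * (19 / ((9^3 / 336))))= -10640 / 243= -43.79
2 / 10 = 1 / 5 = 0.20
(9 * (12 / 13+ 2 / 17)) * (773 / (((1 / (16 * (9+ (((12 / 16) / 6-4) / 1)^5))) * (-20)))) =4533789916629 / 905216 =5008517.21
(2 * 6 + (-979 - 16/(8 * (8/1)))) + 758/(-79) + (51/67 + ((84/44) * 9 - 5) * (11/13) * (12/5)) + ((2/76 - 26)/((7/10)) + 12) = -25531662491/26147420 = -976.45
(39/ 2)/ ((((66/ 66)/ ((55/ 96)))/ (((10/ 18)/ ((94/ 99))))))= 39325/ 6016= 6.54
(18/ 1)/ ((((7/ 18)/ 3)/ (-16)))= -15552/ 7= -2221.71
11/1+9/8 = 97/8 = 12.12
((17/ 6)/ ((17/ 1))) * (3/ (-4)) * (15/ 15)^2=-1/ 8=-0.12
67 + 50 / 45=613 / 9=68.11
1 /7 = 0.14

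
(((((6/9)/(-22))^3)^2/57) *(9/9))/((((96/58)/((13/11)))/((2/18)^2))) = 377/3148309619596944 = 0.00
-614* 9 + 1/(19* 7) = -734957/133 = -5525.99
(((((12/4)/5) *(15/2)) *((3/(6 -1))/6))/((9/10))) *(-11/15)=-11/30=-0.37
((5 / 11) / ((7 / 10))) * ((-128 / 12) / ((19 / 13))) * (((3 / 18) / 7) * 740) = -7696000 / 92169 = -83.50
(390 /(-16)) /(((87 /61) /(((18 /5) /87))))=-0.71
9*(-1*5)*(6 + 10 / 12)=-615 / 2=-307.50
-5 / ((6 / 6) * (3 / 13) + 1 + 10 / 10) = -65 / 29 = -2.24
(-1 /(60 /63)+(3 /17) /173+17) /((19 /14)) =345667 /29410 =11.75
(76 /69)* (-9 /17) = -228 /391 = -0.58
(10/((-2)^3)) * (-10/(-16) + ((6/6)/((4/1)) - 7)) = 7.66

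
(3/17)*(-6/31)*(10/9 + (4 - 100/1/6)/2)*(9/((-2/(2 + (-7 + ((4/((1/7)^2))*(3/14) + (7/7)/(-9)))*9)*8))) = -33417/1054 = -31.70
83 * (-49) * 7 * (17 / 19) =-483973 / 19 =-25472.26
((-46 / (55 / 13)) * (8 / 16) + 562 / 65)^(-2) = 20449 / 210681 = 0.10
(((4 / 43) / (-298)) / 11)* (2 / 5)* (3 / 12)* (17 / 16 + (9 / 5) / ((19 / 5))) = -467 / 107125040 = -0.00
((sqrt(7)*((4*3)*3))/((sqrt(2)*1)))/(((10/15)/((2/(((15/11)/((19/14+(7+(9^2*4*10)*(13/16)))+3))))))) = 3664386*sqrt(14)/35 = 391739.34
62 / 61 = 1.02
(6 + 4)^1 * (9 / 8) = 45 / 4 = 11.25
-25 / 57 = -0.44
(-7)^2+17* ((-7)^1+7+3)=100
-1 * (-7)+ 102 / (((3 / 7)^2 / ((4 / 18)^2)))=8365 / 243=34.42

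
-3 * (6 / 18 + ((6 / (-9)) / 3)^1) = -1 / 3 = -0.33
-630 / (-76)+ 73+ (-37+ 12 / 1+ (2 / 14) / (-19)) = 56.28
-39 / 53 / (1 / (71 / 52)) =-213 / 212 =-1.00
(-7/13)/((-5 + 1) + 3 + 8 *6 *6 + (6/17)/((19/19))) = -119/63505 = -0.00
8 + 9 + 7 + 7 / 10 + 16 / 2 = 327 / 10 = 32.70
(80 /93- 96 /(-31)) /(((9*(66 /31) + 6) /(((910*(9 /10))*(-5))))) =-644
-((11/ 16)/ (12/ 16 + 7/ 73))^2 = -644809/ 976144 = -0.66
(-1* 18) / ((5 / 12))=-216 / 5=-43.20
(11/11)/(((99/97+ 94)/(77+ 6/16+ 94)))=1.80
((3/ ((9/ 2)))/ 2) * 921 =307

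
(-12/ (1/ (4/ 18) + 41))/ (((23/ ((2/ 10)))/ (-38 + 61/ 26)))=11124/ 136045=0.08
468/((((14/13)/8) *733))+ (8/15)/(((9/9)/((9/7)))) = 19896/3665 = 5.43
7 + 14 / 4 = 21 / 2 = 10.50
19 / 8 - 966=-7709 / 8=-963.62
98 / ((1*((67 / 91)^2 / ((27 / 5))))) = 21911526 / 22445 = 976.23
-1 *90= -90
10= 10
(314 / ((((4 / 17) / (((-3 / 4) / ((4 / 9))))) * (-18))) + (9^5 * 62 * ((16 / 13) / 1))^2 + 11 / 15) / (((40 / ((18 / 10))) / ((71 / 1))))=701615662102921336293 / 10816000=64868311954781.93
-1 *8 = -8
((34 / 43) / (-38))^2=289 / 667489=0.00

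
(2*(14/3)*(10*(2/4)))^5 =53782400000/243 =221326748.97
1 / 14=0.07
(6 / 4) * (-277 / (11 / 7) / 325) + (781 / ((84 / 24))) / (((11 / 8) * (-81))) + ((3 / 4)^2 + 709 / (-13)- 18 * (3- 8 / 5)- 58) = -4540310767 / 32432400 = -139.99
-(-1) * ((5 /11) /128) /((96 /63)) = 105 /45056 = 0.00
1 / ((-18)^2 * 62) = 1 / 20088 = 0.00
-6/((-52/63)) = 189/26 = 7.27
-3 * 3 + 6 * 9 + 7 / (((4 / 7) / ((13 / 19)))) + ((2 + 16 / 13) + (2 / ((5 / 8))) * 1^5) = 295473 / 4940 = 59.81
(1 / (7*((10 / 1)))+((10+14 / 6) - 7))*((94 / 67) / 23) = 52781 / 161805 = 0.33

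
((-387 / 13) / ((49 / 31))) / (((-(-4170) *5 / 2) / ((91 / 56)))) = -3999 / 1362200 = -0.00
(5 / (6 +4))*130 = 65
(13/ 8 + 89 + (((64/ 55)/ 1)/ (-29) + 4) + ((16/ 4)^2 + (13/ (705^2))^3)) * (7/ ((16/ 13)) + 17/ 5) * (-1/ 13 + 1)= 25191006077822719606231013/ 27156104126388022500000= 927.64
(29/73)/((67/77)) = 0.46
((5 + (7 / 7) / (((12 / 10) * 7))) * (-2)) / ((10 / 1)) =-43 / 42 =-1.02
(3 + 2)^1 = 5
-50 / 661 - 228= -150758 / 661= -228.08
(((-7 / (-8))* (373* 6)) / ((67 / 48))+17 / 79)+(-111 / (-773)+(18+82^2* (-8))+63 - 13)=-214069633334 / 4091489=-52320.72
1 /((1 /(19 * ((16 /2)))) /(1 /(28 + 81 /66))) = 3344 /643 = 5.20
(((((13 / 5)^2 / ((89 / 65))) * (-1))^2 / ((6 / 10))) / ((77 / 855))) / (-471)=-91709371 / 95756969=-0.96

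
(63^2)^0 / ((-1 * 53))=-1 / 53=-0.02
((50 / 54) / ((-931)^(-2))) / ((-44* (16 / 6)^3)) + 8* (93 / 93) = -21488801 / 22528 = -953.87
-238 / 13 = -18.31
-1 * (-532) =532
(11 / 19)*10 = 110 / 19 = 5.79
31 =31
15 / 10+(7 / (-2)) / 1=-2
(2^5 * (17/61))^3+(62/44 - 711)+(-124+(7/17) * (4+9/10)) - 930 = -223328935611/212227235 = -1052.31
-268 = -268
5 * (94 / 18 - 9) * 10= -1700 / 9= -188.89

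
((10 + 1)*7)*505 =38885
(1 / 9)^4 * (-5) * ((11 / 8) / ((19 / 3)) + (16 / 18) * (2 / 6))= -10535 / 26926344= -0.00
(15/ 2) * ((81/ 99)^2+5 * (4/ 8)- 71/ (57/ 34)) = -2702345/ 9196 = -293.86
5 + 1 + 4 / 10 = 32 / 5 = 6.40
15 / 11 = 1.36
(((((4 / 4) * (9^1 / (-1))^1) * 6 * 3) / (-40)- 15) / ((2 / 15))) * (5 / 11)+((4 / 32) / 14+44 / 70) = -32289 / 880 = -36.69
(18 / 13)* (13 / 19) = 18 / 19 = 0.95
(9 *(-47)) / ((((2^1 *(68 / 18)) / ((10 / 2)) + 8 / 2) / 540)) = -2569725 / 62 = -41447.18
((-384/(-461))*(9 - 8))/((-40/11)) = -528/2305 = -0.23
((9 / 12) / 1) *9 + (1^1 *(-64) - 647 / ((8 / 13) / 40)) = -168449 / 4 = -42112.25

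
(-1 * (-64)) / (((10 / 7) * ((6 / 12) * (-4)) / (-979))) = 109648 / 5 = 21929.60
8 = 8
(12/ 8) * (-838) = -1257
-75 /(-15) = 5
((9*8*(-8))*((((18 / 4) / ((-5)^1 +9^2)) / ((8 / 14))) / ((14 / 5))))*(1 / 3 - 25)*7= 3680.53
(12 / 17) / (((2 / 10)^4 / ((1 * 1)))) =7500 / 17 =441.18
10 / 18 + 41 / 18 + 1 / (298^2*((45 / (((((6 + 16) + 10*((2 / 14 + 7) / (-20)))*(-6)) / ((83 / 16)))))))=1096394321 / 386963430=2.83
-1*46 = -46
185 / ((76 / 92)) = 4255 / 19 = 223.95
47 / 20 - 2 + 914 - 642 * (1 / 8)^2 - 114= 126451 / 160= 790.32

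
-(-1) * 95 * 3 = 285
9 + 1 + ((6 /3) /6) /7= 211 /21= 10.05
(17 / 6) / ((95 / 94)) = 799 / 285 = 2.80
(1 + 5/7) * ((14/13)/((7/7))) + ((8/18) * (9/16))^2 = 397/208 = 1.91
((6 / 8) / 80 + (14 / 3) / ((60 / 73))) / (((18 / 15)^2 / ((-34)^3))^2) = 49418655331375 / 11664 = 4236853166.27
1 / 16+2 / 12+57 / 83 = 3649 / 3984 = 0.92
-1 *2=-2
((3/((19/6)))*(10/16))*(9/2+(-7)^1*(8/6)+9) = 375/152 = 2.47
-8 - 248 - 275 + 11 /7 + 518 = -80 /7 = -11.43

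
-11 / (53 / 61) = -671 / 53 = -12.66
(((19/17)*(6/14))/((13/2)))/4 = 57/3094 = 0.02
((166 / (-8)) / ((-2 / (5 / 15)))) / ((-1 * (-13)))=83 / 312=0.27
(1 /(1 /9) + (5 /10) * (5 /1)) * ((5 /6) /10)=23 /24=0.96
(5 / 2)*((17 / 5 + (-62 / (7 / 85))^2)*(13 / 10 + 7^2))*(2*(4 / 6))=69849262499 / 735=95033010.20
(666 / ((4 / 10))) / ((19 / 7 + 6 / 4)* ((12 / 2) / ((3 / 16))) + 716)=1.96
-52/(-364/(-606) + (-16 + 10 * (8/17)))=133926/27541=4.86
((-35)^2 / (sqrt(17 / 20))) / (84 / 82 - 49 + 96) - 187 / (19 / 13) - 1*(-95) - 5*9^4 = -623921 / 19 + 100450*sqrt(85) / 33473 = -32810.28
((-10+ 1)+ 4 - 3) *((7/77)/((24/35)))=-35/33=-1.06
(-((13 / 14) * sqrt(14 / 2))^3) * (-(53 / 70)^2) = 6171373 * sqrt(7) / 1920800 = 8.50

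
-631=-631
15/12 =5/4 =1.25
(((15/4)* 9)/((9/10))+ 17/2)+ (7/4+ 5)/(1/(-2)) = 65/2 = 32.50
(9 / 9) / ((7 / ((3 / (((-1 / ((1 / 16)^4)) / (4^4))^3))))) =-3 / 117440512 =-0.00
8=8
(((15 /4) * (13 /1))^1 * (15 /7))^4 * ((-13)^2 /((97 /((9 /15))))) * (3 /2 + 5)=96490551571171875 /119243264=809190794.80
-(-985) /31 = 985 /31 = 31.77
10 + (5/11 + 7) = 192/11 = 17.45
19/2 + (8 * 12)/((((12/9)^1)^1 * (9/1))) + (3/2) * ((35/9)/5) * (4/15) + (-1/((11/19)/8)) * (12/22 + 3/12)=74263/10890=6.82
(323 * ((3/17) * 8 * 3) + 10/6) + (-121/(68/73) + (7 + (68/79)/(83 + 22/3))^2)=120515581369309/93502437324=1288.90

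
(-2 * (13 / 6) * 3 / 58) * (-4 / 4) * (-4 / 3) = -26 / 87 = -0.30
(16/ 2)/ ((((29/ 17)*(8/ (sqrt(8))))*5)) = 34*sqrt(2)/ 145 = 0.33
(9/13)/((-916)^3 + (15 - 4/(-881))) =-0.00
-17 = -17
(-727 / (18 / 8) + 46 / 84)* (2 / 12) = -40643 / 756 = -53.76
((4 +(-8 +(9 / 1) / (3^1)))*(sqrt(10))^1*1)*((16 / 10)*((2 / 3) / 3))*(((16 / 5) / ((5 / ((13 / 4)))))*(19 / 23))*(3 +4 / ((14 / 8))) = -584896*sqrt(10) / 181125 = -10.21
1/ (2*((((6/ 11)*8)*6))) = 11/ 576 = 0.02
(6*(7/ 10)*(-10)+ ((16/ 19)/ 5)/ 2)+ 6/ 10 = -785/ 19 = -41.32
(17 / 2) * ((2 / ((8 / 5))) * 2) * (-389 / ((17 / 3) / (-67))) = 390945 / 4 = 97736.25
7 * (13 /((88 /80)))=910 /11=82.73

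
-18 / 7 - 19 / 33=-727 / 231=-3.15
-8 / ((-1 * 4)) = 2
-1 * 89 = -89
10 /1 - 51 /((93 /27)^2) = 5479 /961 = 5.70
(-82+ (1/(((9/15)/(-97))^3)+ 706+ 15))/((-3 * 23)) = 114066872/1863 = 61227.52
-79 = -79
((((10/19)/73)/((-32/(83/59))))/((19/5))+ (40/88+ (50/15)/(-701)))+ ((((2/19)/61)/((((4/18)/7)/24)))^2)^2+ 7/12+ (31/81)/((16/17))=168384130266560242510229/38832408232832406727656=4.34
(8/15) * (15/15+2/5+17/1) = 736/75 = 9.81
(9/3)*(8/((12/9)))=18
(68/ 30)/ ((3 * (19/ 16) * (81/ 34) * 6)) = 9248/ 207765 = 0.04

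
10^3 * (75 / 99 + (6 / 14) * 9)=4614.72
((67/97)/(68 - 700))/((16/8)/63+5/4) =-4221/4950298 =-0.00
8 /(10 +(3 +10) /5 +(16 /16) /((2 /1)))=0.61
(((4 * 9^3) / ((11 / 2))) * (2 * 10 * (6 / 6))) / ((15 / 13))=101088 / 11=9189.82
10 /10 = 1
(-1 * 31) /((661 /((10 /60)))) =-31 /3966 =-0.01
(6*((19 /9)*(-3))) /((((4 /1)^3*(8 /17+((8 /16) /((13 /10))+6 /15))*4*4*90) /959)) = -211939 /672768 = -0.32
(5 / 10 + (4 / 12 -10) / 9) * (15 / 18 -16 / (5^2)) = -899 / 8100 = -0.11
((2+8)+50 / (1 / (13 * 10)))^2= 42380100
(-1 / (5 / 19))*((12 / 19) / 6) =-2 / 5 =-0.40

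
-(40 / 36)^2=-100 / 81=-1.23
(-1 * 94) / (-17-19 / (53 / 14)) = 4982 / 1167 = 4.27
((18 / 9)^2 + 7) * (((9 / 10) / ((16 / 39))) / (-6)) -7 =-3527 / 320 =-11.02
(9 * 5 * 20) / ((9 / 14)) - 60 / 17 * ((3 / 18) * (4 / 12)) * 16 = 71240 / 51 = 1396.86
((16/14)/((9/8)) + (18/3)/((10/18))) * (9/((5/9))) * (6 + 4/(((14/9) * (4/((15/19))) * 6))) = 54216513/46550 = 1164.69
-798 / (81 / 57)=-5054 / 9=-561.56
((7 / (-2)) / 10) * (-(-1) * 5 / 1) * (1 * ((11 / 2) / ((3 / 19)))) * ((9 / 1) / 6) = -1463 / 16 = -91.44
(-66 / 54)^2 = 121 / 81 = 1.49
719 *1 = 719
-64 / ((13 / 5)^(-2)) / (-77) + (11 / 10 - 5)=6617 / 3850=1.72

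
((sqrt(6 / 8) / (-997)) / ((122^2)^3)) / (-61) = sqrt(3) / 401064269761655936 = 0.00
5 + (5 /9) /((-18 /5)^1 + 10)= 1465 /288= 5.09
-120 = -120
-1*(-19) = 19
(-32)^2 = 1024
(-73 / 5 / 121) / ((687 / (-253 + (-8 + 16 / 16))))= 0.05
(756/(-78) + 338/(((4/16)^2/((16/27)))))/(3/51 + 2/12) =38129708/2691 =14169.35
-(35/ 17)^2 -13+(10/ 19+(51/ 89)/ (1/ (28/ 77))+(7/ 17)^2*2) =-86897810/ 5375689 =-16.16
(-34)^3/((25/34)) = -1336336/25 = -53453.44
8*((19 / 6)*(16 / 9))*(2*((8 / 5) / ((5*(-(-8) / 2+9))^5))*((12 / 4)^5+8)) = 4883456 / 156639234375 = 0.00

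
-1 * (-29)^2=-841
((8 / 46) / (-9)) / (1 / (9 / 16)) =-1 / 92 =-0.01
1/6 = 0.17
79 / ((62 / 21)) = 1659 / 62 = 26.76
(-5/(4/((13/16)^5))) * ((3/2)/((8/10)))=-27846975/33554432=-0.83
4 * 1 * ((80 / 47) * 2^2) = 1280 / 47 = 27.23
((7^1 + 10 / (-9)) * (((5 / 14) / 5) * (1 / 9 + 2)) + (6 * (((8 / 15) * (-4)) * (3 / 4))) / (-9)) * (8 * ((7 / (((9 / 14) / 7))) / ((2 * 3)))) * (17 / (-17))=-2172268 / 10935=-198.65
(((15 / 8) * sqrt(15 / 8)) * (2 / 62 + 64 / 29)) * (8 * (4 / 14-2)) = -90585 * sqrt(30) / 6293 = -78.84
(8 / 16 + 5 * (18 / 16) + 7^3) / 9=931 / 24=38.79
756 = 756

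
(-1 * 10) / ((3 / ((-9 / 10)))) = 3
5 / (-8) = -5 / 8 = -0.62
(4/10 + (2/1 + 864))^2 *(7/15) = 43787856/125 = 350302.85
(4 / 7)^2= 16 / 49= 0.33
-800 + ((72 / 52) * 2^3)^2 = -114464 / 169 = -677.30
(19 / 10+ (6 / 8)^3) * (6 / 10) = 2229 / 1600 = 1.39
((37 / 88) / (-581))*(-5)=185 / 51128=0.00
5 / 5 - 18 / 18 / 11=10 / 11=0.91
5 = 5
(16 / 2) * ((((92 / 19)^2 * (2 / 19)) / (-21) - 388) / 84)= -111808120 / 3024819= -36.96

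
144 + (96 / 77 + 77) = 17113 / 77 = 222.25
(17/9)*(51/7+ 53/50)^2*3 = 145048097/367500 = 394.69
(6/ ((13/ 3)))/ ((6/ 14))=42/ 13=3.23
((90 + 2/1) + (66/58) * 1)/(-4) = -2701/116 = -23.28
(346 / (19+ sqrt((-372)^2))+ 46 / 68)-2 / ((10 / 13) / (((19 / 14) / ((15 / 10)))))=-64949 / 82110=-0.79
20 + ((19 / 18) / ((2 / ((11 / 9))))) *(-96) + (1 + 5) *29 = 3566 / 27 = 132.07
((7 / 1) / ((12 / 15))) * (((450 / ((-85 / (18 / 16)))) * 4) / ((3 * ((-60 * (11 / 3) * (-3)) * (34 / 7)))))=-2205 / 101728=-0.02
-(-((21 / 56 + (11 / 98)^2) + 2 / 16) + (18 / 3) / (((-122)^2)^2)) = 136326143283 / 265950913928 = 0.51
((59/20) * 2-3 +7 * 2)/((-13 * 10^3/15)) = -39/2000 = -0.02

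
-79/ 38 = -2.08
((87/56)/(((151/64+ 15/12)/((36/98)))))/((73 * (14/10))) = 20880/13496021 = 0.00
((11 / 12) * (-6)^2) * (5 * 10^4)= 1650000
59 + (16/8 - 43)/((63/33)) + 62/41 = 33610/861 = 39.04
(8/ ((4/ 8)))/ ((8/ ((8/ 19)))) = 16/ 19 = 0.84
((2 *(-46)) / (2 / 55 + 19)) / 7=-5060 / 7329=-0.69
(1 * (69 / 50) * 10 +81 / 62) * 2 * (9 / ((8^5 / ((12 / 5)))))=126441 / 6348800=0.02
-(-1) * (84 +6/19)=1602/19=84.32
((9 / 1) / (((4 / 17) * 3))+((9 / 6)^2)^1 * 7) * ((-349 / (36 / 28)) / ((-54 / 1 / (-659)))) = -30588803 / 324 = -94409.89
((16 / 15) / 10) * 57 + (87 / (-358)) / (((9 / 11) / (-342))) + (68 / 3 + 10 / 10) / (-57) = 82067168 / 765225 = 107.25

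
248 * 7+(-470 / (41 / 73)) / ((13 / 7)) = 685118 / 533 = 1285.40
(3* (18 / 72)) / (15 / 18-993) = -9 / 11906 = -0.00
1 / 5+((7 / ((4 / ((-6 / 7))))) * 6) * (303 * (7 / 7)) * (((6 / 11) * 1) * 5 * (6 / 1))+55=-2451264 / 55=-44568.44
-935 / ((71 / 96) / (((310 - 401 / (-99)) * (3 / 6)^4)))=-5285470 / 213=-24814.41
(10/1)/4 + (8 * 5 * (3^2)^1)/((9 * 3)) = 95/6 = 15.83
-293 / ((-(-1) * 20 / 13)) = -190.45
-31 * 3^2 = -279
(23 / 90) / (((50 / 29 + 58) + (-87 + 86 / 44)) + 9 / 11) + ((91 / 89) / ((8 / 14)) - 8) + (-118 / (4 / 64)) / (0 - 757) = -706587135319 / 189583579620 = -3.73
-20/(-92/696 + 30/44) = -9570/263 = -36.39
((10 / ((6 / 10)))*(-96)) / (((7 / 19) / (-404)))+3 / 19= 233350421 / 133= 1754514.44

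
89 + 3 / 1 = 92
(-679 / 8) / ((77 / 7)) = -679 / 88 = -7.72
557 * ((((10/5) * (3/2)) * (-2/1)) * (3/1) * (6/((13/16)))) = -962496/13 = -74038.15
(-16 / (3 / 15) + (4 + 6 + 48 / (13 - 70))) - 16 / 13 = -17802 / 247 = -72.07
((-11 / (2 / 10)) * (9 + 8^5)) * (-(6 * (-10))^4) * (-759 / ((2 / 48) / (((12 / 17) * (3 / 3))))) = -5107062300595200000 / 17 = -300415429446776470.59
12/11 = 1.09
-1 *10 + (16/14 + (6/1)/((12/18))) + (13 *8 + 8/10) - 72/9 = 3393/35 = 96.94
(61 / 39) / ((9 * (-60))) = -61 / 21060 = -0.00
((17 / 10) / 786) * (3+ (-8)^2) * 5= 1139 / 1572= 0.72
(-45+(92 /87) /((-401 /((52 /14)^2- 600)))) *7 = -74283227 /244209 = -304.18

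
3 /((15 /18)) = 18 /5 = 3.60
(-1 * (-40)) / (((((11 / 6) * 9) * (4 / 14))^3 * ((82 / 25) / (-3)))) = -171500 / 491139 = -0.35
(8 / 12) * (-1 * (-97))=194 / 3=64.67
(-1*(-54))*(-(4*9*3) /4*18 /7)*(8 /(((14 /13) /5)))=-6823440 /49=-139253.88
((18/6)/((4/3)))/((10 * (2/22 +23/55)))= 99/224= 0.44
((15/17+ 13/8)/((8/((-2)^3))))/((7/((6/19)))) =-1023/9044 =-0.11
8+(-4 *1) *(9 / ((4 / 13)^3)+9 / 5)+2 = -98641 / 80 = -1233.01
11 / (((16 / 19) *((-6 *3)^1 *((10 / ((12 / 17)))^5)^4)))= -2653253867962368 / 387595310845143558731231784820556640625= -0.00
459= 459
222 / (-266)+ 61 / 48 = 2785 / 6384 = 0.44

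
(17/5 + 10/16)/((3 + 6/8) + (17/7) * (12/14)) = 7889/11430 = 0.69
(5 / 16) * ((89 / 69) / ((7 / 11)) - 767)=-923705 / 3864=-239.05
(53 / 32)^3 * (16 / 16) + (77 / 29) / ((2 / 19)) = 29.77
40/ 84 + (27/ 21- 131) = -129.24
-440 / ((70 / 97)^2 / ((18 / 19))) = -3725964 / 4655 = -800.42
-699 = -699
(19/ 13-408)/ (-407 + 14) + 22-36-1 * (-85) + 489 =2866325/ 5109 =561.03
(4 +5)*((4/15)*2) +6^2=204/5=40.80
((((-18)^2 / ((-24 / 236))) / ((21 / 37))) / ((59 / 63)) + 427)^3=-172529619263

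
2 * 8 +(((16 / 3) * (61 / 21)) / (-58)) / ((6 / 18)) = 9256 / 609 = 15.20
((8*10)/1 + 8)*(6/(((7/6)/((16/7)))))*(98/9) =11264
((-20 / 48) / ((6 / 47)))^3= -12977875 / 373248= -34.77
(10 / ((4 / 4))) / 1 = 10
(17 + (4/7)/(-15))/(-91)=-137/735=-0.19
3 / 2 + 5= 13 / 2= 6.50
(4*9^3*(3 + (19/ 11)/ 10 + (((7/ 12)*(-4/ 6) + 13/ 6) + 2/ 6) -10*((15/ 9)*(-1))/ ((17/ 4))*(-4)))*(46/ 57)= -434881332/ 17765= -24479.67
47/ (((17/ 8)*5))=376/ 85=4.42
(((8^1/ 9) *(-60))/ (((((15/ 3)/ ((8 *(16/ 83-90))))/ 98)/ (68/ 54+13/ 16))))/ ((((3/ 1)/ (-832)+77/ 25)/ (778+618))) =303743669512192000/ 430198047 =706055435.70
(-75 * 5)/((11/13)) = -4875/11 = -443.18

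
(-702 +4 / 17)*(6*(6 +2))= -33684.71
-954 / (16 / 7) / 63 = -53 / 8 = -6.62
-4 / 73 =-0.05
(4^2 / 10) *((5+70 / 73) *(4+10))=9744 / 73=133.48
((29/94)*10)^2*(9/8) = 189225/17672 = 10.71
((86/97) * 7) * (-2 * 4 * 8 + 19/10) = -385.40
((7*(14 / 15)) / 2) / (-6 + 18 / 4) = -98 / 45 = -2.18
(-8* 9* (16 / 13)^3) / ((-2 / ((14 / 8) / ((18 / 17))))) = 243712 / 2197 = 110.93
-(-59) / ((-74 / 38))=-1121 / 37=-30.30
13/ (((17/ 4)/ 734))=38168/ 17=2245.18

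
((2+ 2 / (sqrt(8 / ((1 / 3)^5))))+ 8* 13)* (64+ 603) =667* sqrt(6) / 54+ 70702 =70732.26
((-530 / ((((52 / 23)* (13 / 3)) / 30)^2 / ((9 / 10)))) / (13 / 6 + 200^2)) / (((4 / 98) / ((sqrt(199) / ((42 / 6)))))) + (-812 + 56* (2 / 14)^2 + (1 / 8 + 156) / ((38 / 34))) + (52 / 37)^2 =-974754593 / 1456616 - 10730460825* sqrt(199) / 27420045172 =-674.71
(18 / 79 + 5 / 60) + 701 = 664843 / 948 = 701.31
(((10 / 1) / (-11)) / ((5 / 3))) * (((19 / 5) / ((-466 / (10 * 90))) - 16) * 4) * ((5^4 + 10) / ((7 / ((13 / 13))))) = 4619.31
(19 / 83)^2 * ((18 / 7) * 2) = 0.27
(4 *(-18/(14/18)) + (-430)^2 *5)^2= 41871925605904/49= 854529093998.04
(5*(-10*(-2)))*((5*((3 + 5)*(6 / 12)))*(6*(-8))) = -96000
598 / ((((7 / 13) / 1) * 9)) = 7774 / 63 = 123.40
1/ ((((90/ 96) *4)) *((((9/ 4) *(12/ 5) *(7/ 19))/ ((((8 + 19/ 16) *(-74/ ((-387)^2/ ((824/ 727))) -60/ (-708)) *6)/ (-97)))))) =-71928093223/ 11216376837882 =-0.01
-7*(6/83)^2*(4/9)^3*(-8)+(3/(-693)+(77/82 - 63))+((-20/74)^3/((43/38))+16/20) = -2350420473407779489/38369789206326270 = -61.26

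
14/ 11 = 1.27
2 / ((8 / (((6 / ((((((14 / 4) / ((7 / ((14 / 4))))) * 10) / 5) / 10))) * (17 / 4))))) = 255 / 14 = 18.21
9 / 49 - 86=-4205 / 49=-85.82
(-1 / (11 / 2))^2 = 4 / 121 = 0.03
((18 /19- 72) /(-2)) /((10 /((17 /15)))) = 153 /38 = 4.03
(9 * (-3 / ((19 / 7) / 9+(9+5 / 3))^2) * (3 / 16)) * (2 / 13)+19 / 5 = 3.79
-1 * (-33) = 33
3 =3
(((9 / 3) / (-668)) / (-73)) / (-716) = -3 / 34915024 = -0.00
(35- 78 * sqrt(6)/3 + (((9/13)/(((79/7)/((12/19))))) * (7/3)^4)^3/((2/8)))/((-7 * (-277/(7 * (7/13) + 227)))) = 1176636582873439000/240789621725531073- 6000 * sqrt(6)/1939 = -2.69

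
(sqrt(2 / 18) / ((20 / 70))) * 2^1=7 / 3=2.33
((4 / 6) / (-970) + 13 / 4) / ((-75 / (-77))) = 1456147 / 436500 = 3.34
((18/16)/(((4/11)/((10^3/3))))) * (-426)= -878625/2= -439312.50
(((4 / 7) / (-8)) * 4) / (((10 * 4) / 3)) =-3 / 140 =-0.02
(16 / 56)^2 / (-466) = -2 / 11417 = -0.00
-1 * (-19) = 19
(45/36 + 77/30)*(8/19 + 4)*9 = 14427/95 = 151.86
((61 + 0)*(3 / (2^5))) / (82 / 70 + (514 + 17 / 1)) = 0.01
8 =8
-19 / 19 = -1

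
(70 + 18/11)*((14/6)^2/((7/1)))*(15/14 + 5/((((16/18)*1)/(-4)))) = -39400/33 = -1193.94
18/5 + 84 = 438/5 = 87.60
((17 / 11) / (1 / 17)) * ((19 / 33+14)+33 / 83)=11852468 / 30129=393.39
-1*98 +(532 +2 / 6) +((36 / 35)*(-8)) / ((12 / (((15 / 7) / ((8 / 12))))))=63523 / 147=432.13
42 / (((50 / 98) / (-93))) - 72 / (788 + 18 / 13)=-982054314 / 128275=-7655.85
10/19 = 0.53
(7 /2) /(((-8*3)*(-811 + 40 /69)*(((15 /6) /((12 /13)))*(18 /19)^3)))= 1104299 /14131849680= 0.00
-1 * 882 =-882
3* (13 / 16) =39 / 16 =2.44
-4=-4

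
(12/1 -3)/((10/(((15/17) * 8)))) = 108/17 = 6.35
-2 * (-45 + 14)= 62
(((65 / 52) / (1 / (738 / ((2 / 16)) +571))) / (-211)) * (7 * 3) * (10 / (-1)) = 3399375 / 422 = 8055.39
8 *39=312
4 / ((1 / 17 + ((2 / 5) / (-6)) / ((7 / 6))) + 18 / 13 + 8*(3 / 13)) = 30940 / 25003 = 1.24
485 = 485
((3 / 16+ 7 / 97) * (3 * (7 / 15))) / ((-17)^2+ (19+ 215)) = 0.00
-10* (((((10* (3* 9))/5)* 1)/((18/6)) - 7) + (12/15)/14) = -774/7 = -110.57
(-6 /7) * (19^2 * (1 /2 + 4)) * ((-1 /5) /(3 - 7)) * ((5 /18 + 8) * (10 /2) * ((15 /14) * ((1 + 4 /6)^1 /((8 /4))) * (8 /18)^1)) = -1344725 /1176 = -1143.47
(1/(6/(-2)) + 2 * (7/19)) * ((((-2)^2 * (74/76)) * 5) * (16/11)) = 136160/11913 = 11.43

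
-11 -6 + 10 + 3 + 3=-1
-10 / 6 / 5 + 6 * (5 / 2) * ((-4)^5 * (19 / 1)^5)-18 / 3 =-114098641939 / 3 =-38032880646.33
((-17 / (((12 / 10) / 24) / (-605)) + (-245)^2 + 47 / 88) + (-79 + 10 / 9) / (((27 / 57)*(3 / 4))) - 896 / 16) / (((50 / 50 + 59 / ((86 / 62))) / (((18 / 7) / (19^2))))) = 244084728247 / 5619886272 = 43.43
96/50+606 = 15198/25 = 607.92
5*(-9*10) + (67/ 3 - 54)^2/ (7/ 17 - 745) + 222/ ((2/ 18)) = 176197831/ 113922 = 1546.65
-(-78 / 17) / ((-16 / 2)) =-39 / 68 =-0.57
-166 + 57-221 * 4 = -993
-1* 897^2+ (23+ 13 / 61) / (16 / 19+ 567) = -804608.96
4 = 4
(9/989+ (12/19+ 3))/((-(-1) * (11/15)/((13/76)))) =3335085/3927319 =0.85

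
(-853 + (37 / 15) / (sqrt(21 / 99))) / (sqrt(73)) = sqrt(73) * (-89565 + 37 * sqrt(231)) / 7665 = -99.21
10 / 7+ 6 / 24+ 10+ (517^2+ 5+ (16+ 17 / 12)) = 5613785 / 21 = 267323.10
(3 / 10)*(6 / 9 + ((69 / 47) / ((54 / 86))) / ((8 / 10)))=6073 / 5640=1.08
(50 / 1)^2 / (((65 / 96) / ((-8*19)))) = -7296000 / 13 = -561230.77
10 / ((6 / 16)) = 80 / 3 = 26.67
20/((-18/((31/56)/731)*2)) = -155/368424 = -0.00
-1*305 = -305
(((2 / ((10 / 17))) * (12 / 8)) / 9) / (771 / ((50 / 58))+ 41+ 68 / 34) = 85 / 140604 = 0.00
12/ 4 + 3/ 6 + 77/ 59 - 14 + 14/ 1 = 567/ 118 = 4.81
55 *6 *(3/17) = 990/17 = 58.24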